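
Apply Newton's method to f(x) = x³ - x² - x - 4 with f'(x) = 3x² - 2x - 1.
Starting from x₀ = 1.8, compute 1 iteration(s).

f(x) = x³ - x² - x - 4
f'(x) = 3x² - 2x - 1
x₀ = 1.8

Newton-Raphson formula: x_{n+1} = x_n - f(x_n)/f'(x_n)

Iteration 1:
  f(1.800000) = -3.208000
  f'(1.800000) = 5.120000
  x_1 = 1.800000 - (-3.208000)/5.120000 = 2.426562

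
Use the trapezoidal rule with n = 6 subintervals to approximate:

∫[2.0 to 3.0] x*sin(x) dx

f(x) = x*sin(x)
a = 2.0, b = 3.0, n = 6
h = (b - a)/n = 0.166667

Trapezoidal rule: (h/2)[f(x₀) + 2f(x₁) + 2f(x₂) + ... + f(xₙ)]

x_0 = 2.0000, f(x_0) = 1.818595, coefficient = 1
x_1 = 2.1667, f(x_1) = 1.793264, coefficient = 2
x_2 = 2.3333, f(x_2) = 1.687200, coefficient = 2
x_3 = 2.5000, f(x_3) = 1.496180, coefficient = 2
x_4 = 2.6667, f(x_4) = 1.219394, coefficient = 2
x_5 = 2.8333, f(x_5) = 0.859635, coefficient = 2
x_6 = 3.0000, f(x_6) = 0.423360, coefficient = 1

I ≈ (0.166667/2) × 16.353301 = 1.362775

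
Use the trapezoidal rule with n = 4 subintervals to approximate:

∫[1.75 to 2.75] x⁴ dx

f(x) = x⁴
a = 1.75, b = 2.75, n = 4
h = (b - a)/n = 0.250000

Trapezoidal rule: (h/2)[f(x₀) + 2f(x₁) + 2f(x₂) + ... + f(xₙ)]

x_0 = 1.7500, f(x_0) = 9.378906, coefficient = 1
x_1 = 2.0000, f(x_1) = 16.000000, coefficient = 2
x_2 = 2.2500, f(x_2) = 25.628906, coefficient = 2
x_3 = 2.5000, f(x_3) = 39.062500, coefficient = 2
x_4 = 2.7500, f(x_4) = 57.191406, coefficient = 1

I ≈ (0.250000/2) × 227.953125 = 28.494141
Exact value: 28.172656
Error: 0.321484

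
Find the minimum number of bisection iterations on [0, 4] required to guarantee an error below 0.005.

We need (b-a)/2^n ≤ 0.005
(4 - 0)/2^n ≤ 0.005
4/2^n ≤ 0.005
2^n ≥ 800
n ≥ log₂(800) = 9.64
n ≥ 10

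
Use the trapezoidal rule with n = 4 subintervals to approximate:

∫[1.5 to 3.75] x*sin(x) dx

f(x) = x*sin(x)
a = 1.5, b = 3.75, n = 4
h = (b - a)/n = 0.562500

Trapezoidal rule: (h/2)[f(x₀) + 2f(x₁) + 2f(x₂) + ... + f(xₙ)]

x_0 = 1.5000, f(x_0) = 1.496242, coefficient = 1
x_1 = 2.0625, f(x_1) = 1.818155, coefficient = 2
x_2 = 2.6250, f(x_2) = 1.296541, coefficient = 2
x_3 = 3.1875, f(x_3) = -0.146278, coefficient = 2
x_4 = 3.7500, f(x_4) = -2.143355, coefficient = 1

I ≈ (0.562500/2) × 5.289723 = 1.487735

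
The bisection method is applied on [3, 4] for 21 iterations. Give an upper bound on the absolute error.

Bisection error bound: |error| ≤ (b-a)/2^n
|error| ≤ (4 - 3)/2^21 = 1/2^21
|error| ≤ 0.0000004768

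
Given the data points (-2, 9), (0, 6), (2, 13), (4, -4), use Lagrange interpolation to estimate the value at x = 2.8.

Lagrange interpolation formula:
P(x) = Σ yᵢ × Lᵢ(x)
where Lᵢ(x) = Π_{j≠i} (x - xⱼ)/(xᵢ - xⱼ)

L_0(2.8) = (2.8 - 0)/(-2 - 0) × (2.8 - 2)/(-2 - 2) × (2.8 - 4)/(-2 - 4) = 0.056000
L_1(2.8) = (2.8 - (-2))/(0 - (-2)) × (2.8 - 2)/(0 - 2) × (2.8 - 4)/(0 - 4) = -0.288000
L_2(2.8) = (2.8 - (-2))/(2 - (-2)) × (2.8 - 0)/(2 - 0) × (2.8 - 4)/(2 - 4) = 1.008000
L_3(2.8) = (2.8 - (-2))/(4 - (-2)) × (2.8 - 0)/(4 - 0) × (2.8 - 2)/(4 - 2) = 0.224000

P(2.8) = 9×L_0(2.8) + 6×L_1(2.8) + 13×L_2(2.8) + (-4)×L_3(2.8)
P(2.8) = 10.984000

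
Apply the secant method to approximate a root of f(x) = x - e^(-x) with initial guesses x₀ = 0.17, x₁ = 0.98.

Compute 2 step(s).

f(x) = x - e^(-x)
x₀ = 0.17, x₁ = 0.98

Secant formula: x_{n+1} = x_n - f(x_n)(x_n - x_{n-1})/(f(x_n) - f(x_{n-1}))

Iteration 1:
  f(0.170000) = -0.673665
  f(0.980000) = 0.604689
  x_2 = 0.980000 - 0.604689×(0.980000 - 0.170000)/(0.604689 - (-0.673665))
       = 0.596853
Iteration 2:
  f(0.980000) = 0.604689
  f(0.596853) = 0.046311
  x_3 = 0.596853 - 0.046311×(0.596853 - 0.980000)/(0.046311 - 0.604689)
       = 0.565075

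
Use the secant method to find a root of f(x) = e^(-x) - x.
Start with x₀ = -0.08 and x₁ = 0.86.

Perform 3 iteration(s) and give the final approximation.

f(x) = e^(-x) - x
x₀ = -0.08, x₁ = 0.86

Secant formula: x_{n+1} = x_n - f(x_n)(x_n - x_{n-1})/(f(x_n) - f(x_{n-1}))

Iteration 1:
  f(-0.080000) = 1.163287
  f(0.860000) = -0.436838
  x_2 = 0.860000 - (-0.436838)×(0.860000 - (-0.080000))/(-0.436838 - 1.163287)
       = 0.603378
Iteration 2:
  f(0.860000) = -0.436838
  f(0.603378) = -0.056417
  x_3 = 0.603378 - (-0.056417)×(0.603378 - 0.860000)/(-0.056417 - (-0.436838))
       = 0.565320
Iteration 3:
  f(0.603378) = -0.056417
  f(0.565320) = 0.002858
  x_4 = 0.565320 - 0.002858×(0.565320 - 0.603378)/(0.002858 - (-0.056417))
       = 0.567155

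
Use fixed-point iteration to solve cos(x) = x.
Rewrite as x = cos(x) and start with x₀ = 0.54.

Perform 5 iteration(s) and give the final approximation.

Equation: cos(x) = x
Fixed-point form: x = cos(x)
x₀ = 0.54

x_1 = g(0.540000) = 0.857709
x_2 = g(0.857709) = 0.654172
x_3 = g(0.654172) = 0.793552
x_4 = g(0.793552) = 0.701318
x_5 = g(0.701318) = 0.763993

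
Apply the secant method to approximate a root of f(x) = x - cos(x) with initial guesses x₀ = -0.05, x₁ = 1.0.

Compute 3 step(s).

f(x) = x - cos(x)
x₀ = -0.05, x₁ = 1.0

Secant formula: x_{n+1} = x_n - f(x_n)(x_n - x_{n-1})/(f(x_n) - f(x_{n-1}))

Iteration 1:
  f(-0.050000) = -1.048750
  f(1.000000) = 0.459698
  x_2 = 1.000000 - 0.459698×(1.000000 - (-0.050000))/(0.459698 - (-1.048750))
       = 0.680014
Iteration 2:
  f(1.000000) = 0.459698
  f(0.680014) = -0.097550
  x_3 = 0.680014 - (-0.097550)×(0.680014 - 1.000000)/(-0.097550 - 0.459698)
       = 0.736030
Iteration 3:
  f(0.680014) = -0.097550
  f(0.736030) = -0.005110
  x_4 = 0.736030 - (-0.005110)×(0.736030 - 0.680014)/(-0.005110 - (-0.097550))
       = 0.739126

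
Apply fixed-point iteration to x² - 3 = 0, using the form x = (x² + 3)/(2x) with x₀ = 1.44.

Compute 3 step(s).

Equation: x² - 3 = 0
Fixed-point form: x = (x² + 3)/(2x)
x₀ = 1.44

x_1 = g(1.440000) = 1.761667
x_2 = g(1.761667) = 1.732300
x_3 = g(1.732300) = 1.732051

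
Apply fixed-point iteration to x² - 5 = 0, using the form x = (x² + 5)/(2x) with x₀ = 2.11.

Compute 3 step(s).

Equation: x² - 5 = 0
Fixed-point form: x = (x² + 5)/(2x)
x₀ = 2.11

x_1 = g(2.110000) = 2.239834
x_2 = g(2.239834) = 2.236071
x_3 = g(2.236071) = 2.236068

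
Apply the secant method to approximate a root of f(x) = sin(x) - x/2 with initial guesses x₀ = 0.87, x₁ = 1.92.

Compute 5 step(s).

f(x) = sin(x) - x/2
x₀ = 0.87, x₁ = 1.92

Secant formula: x_{n+1} = x_n - f(x_n)(x_n - x_{n-1})/(f(x_n) - f(x_{n-1}))

Iteration 1:
  f(0.870000) = 0.329329
  f(1.920000) = -0.020355
  x_2 = 1.920000 - (-0.020355)×(1.920000 - 0.870000)/(-0.020355 - 0.329329)
       = 1.858881
Iteration 2:
  f(1.920000) = -0.020355
  f(1.858881) = 0.029349
  x_3 = 1.858881 - 0.029349×(1.858881 - 1.920000)/(0.029349 - (-0.020355))
       = 1.894971
Iteration 3:
  f(1.858881) = 0.029349
  f(1.894971) = 0.000429
  x_4 = 1.894971 - 0.000429×(1.894971 - 1.858881)/(0.000429 - 0.029349)
       = 1.895506
Iteration 4:
  f(1.894971) = 0.000429
  f(1.895506) = -0.000009
  x_5 = 1.895506 - (-0.000009)×(1.895506 - 1.894971)/(-0.000009 - 0.000429)
       = 1.895494
Iteration 5:
  f(1.895506) = -0.000009
  f(1.895494) = 0.000000
  x_6 = 1.895494 - 0.000000×(1.895494 - 1.895506)/(0.000000 - (-0.000009))
       = 1.895494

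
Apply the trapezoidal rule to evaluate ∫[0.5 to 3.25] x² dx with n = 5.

f(x) = x²
a = 0.5, b = 3.25, n = 5
h = (b - a)/n = 0.550000

Trapezoidal rule: (h/2)[f(x₀) + 2f(x₁) + 2f(x₂) + ... + f(xₙ)]

x_0 = 0.5000, f(x_0) = 0.250000, coefficient = 1
x_1 = 1.0500, f(x_1) = 1.102500, coefficient = 2
x_2 = 1.6000, f(x_2) = 2.560000, coefficient = 2
x_3 = 2.1500, f(x_3) = 4.622500, coefficient = 2
x_4 = 2.7000, f(x_4) = 7.290000, coefficient = 2
x_5 = 3.2500, f(x_5) = 10.562500, coefficient = 1

I ≈ (0.550000/2) × 41.962500 = 11.539688
Exact value: 11.401042
Error: 0.138646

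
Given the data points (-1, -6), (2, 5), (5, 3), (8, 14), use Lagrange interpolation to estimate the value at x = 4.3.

Lagrange interpolation formula:
P(x) = Σ yᵢ × Lᵢ(x)
where Lᵢ(x) = Π_{j≠i} (x - xⱼ)/(xᵢ - xⱼ)

L_0(4.3) = (4.3 - 2)/(-1 - 2) × (4.3 - 5)/(-1 - 5) × (4.3 - 8)/(-1 - 8) = -0.036772
L_1(4.3) = (4.3 - (-1))/(2 - (-1)) × (4.3 - 5)/(2 - 5) × (4.3 - 8)/(2 - 8) = 0.254204
L_2(4.3) = (4.3 - (-1))/(5 - (-1)) × (4.3 - 2)/(5 - 2) × (4.3 - 8)/(5 - 8) = 0.835241
L_3(4.3) = (4.3 - (-1))/(8 - (-1)) × (4.3 - 2)/(8 - 2) × (4.3 - 5)/(8 - 5) = -0.052673

P(4.3) = (-6)×L_0(4.3) + 5×L_1(4.3) + 3×L_2(4.3) + 14×L_3(4.3)
P(4.3) = 3.259951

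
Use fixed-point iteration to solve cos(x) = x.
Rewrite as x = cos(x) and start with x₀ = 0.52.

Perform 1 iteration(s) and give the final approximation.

Equation: cos(x) = x
Fixed-point form: x = cos(x)
x₀ = 0.52

x_1 = g(0.520000) = 0.867819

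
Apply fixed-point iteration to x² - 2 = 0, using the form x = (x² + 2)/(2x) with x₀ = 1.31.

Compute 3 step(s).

Equation: x² - 2 = 0
Fixed-point form: x = (x² + 2)/(2x)
x₀ = 1.31

x_1 = g(1.310000) = 1.418359
x_2 = g(1.418359) = 1.414220
x_3 = g(1.414220) = 1.414214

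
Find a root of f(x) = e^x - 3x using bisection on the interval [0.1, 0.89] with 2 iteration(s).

f(x) = e^x - 3x
Initial interval: [0.1, 0.89]

Iteration 1:
  c_1 = (0.100000 + 0.890000)/2 = 0.495000
  f(c_1) = f(0.495000) = 0.155498
  f(a) × f(c) ≥ 0, new interval: [0.495000, 0.890000]
Iteration 2:
  c_2 = (0.495000 + 0.890000)/2 = 0.692500
  f(c_2) = f(0.692500) = -0.078794
  f(a) × f(c) < 0, new interval: [0.495000, 0.692500]

After 2 iteration(s), the approximation is c_2 = 0.692500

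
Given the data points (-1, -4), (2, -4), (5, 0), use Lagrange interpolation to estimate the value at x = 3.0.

Lagrange interpolation formula:
P(x) = Σ yᵢ × Lᵢ(x)
where Lᵢ(x) = Π_{j≠i} (x - xⱼ)/(xᵢ - xⱼ)

L_0(3.0) = (3.0 - 2)/(-1 - 2) × (3.0 - 5)/(-1 - 5) = -0.111111
L_1(3.0) = (3.0 - (-1))/(2 - (-1)) × (3.0 - 5)/(2 - 5) = 0.888889
L_2(3.0) = (3.0 - (-1))/(5 - (-1)) × (3.0 - 2)/(5 - 2) = 0.222222

P(3.0) = (-4)×L_0(3.0) + (-4)×L_1(3.0) + 0×L_2(3.0)
P(3.0) = -3.111111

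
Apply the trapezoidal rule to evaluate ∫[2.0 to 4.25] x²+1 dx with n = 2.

f(x) = x²+1
a = 2.0, b = 4.25, n = 2
h = (b - a)/n = 1.125000

Trapezoidal rule: (h/2)[f(x₀) + 2f(x₁) + 2f(x₂) + ... + f(xₙ)]

x_0 = 2.0000, f(x_0) = 5.000000, coefficient = 1
x_1 = 3.1250, f(x_1) = 10.765625, coefficient = 2
x_2 = 4.2500, f(x_2) = 19.062500, coefficient = 1

I ≈ (1.125000/2) × 45.593750 = 25.646484
Exact value: 25.171875
Error: 0.474609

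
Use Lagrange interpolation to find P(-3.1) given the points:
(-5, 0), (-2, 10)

Lagrange interpolation formula:
P(x) = Σ yᵢ × Lᵢ(x)
where Lᵢ(x) = Π_{j≠i} (x - xⱼ)/(xᵢ - xⱼ)

L_0(-3.1) = (-3.1 - (-2))/(-5 - (-2)) = 0.366667
L_1(-3.1) = (-3.1 - (-5))/(-2 - (-5)) = 0.633333

P(-3.1) = 0×L_0(-3.1) + 10×L_1(-3.1)
P(-3.1) = 6.333333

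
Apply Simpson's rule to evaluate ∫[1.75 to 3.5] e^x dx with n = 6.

f(x) = e^x
a = 1.75, b = 3.5, n = 6
h = (b - a)/n = 0.291667

Simpson's rule: (h/3)[f(x₀) + 4f(x₁) + 2f(x₂) + ... + f(xₙ)]

x_0 = 1.7500, f(x_0) = 5.754603, coefficient = 1
x_1 = 2.0417, f(x_1) = 7.703438, coefficient = 4
x_2 = 2.3333, f(x_2) = 10.312259, coefficient = 2
x_3 = 2.6250, f(x_3) = 13.804574, coefficient = 4
x_4 = 2.9167, f(x_4) = 18.479586, coefficient = 2
x_5 = 3.2083, f(x_5) = 24.737822, coefficient = 4
x_6 = 3.5000, f(x_6) = 33.115452, coefficient = 1

I ≈ (0.291667/3) × 281.437079 = 27.361938
Exact value: 27.360849
Error: 0.001089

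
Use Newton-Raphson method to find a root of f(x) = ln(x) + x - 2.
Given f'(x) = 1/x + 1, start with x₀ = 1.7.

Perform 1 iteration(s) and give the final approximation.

f(x) = ln(x) + x - 2
f'(x) = 1/x + 1
x₀ = 1.7

Newton-Raphson formula: x_{n+1} = x_n - f(x_n)/f'(x_n)

Iteration 1:
  f(1.700000) = 0.230628
  f'(1.700000) = 1.588235
  x_1 = 1.700000 - 0.230628/1.588235 = 1.554790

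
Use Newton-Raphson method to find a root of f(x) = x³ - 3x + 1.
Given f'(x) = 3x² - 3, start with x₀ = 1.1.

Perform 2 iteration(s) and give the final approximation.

f(x) = x³ - 3x + 1
f'(x) = 3x² - 3
x₀ = 1.1

Newton-Raphson formula: x_{n+1} = x_n - f(x_n)/f'(x_n)

Iteration 1:
  f(1.100000) = -0.969000
  f'(1.100000) = 0.630000
  x_1 = 1.100000 - (-0.969000)/0.630000 = 2.638095
Iteration 2:
  f(2.638095) = 11.445661
  f'(2.638095) = 17.878639
  x_2 = 2.638095 - 11.445661/17.878639 = 1.997909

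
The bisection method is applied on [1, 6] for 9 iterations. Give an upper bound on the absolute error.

Bisection error bound: |error| ≤ (b-a)/2^n
|error| ≤ (6 - 1)/2^9 = 5/2^9
|error| ≤ 0.0097656250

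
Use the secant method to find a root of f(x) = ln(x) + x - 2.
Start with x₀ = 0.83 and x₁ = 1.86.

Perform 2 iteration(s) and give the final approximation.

f(x) = ln(x) + x - 2
x₀ = 0.83, x₁ = 1.86

Secant formula: x_{n+1} = x_n - f(x_n)(x_n - x_{n-1})/(f(x_n) - f(x_{n-1}))

Iteration 1:
  f(0.830000) = -1.356330
  f(1.860000) = 0.480576
  x_2 = 1.860000 - 0.480576×(1.860000 - 0.830000)/(0.480576 - (-1.356330))
       = 1.590529
Iteration 2:
  f(1.860000) = 0.480576
  f(1.590529) = 0.054595
  x_3 = 1.590529 - 0.054595×(1.590529 - 1.860000)/(0.054595 - 0.480576)
       = 1.555992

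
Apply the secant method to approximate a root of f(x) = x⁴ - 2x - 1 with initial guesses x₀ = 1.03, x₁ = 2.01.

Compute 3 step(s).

f(x) = x⁴ - 2x - 1
x₀ = 1.03, x₁ = 2.01

Secant formula: x_{n+1} = x_n - f(x_n)(x_n - x_{n-1})/(f(x_n) - f(x_{n-1}))

Iteration 1:
  f(1.030000) = -1.934491
  f(2.010000) = 11.302408
  x_2 = 2.010000 - 11.302408×(2.010000 - 1.030000)/(11.302408 - (-1.934491))
       = 1.173221
Iteration 2:
  f(2.010000) = 11.302408
  f(1.173221) = -1.451834
  x_3 = 1.173221 - (-1.451834)×(1.173221 - 2.010000)/(-1.451834 - 11.302408)
       = 1.268473
Iteration 3:
  f(1.173221) = -1.451834
  f(1.268473) = -0.947990
  x_4 = 1.268473 - (-0.947990)×(1.268473 - 1.173221)/(-0.947990 - (-1.451834))
       = 1.447690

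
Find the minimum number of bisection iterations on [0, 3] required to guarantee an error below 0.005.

We need (b-a)/2^n ≤ 0.005
(3 - 0)/2^n ≤ 0.005
3/2^n ≤ 0.005
2^n ≥ 600
n ≥ log₂(600) = 9.23
n ≥ 10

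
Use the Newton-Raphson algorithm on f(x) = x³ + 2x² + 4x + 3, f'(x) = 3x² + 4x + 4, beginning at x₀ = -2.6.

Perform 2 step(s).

f(x) = x³ + 2x² + 4x + 3
f'(x) = 3x² + 4x + 4
x₀ = -2.6

Newton-Raphson formula: x_{n+1} = x_n - f(x_n)/f'(x_n)

Iteration 1:
  f(-2.600000) = -11.456000
  f'(-2.600000) = 13.880000
  x_1 = -2.600000 - (-11.456000)/13.880000 = -1.774640
Iteration 2:
  f(-1.774640) = -3.388822
  f'(-1.774640) = 6.349480
  x_2 = -1.774640 - (-3.388822)/6.349480 = -1.240923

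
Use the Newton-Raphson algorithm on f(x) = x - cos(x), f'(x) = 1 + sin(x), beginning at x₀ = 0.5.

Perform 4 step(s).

f(x) = x - cos(x)
f'(x) = 1 + sin(x)
x₀ = 0.5

Newton-Raphson formula: x_{n+1} = x_n - f(x_n)/f'(x_n)

Iteration 1:
  f(0.500000) = -0.377583
  f'(0.500000) = 1.479426
  x_1 = 0.500000 - (-0.377583)/1.479426 = 0.755222
Iteration 2:
  f(0.755222) = 0.027103
  f'(0.755222) = 1.685451
  x_2 = 0.755222 - 0.027103/1.685451 = 0.739142
Iteration 3:
  f(0.739142) = 0.000095
  f'(0.739142) = 1.673654
  x_3 = 0.739142 - 0.000095/1.673654 = 0.739085
Iteration 4:
  f(0.739085) = 0.000000
  f'(0.739085) = 1.673612
  x_4 = 0.739085 - 0.000000/1.673612 = 0.739085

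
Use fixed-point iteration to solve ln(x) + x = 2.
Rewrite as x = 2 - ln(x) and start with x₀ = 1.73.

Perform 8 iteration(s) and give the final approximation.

Equation: ln(x) + x = 2
Fixed-point form: x = 2 - ln(x)
x₀ = 1.73

x_1 = g(1.730000) = 1.451879
x_2 = g(1.451879) = 1.627142
x_3 = g(1.627142) = 1.513175
x_4 = g(1.513175) = 1.585790
x_5 = g(1.585790) = 1.538917
x_6 = g(1.538917) = 1.568921
x_7 = g(1.568921) = 1.549612
x_8 = g(1.549612) = 1.561995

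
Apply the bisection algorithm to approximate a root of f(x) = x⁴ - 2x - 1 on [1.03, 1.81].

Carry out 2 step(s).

f(x) = x⁴ - 2x - 1
Initial interval: [1.03, 1.81]

Iteration 1:
  c_1 = (1.030000 + 1.810000)/2 = 1.420000
  f(c_1) = f(1.420000) = 0.225869
  f(a) × f(c) < 0, new interval: [1.030000, 1.420000]
Iteration 2:
  c_2 = (1.030000 + 1.420000)/2 = 1.225000
  f(c_2) = f(1.225000) = -1.198125
  f(a) × f(c) ≥ 0, new interval: [1.225000, 1.420000]

After 2 iteration(s), the approximation is c_2 = 1.225000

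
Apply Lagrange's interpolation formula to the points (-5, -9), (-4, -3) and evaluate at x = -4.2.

Lagrange interpolation formula:
P(x) = Σ yᵢ × Lᵢ(x)
where Lᵢ(x) = Π_{j≠i} (x - xⱼ)/(xᵢ - xⱼ)

L_0(-4.2) = (-4.2 - (-4))/(-5 - (-4)) = 0.200000
L_1(-4.2) = (-4.2 - (-5))/(-4 - (-5)) = 0.800000

P(-4.2) = (-9)×L_0(-4.2) + (-3)×L_1(-4.2)
P(-4.2) = -4.200000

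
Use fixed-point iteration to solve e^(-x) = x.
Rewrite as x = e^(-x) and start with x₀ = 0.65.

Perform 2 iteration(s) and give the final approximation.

Equation: e^(-x) = x
Fixed-point form: x = e^(-x)
x₀ = 0.65

x_1 = g(0.650000) = 0.522046
x_2 = g(0.522046) = 0.593306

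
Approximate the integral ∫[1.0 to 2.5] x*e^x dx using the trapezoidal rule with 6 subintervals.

f(x) = x*e^x
a = 1.0, b = 2.5, n = 6
h = (b - a)/n = 0.250000

Trapezoidal rule: (h/2)[f(x₀) + 2f(x₁) + 2f(x₂) + ... + f(xₙ)]

x_0 = 1.0000, f(x_0) = 2.718282, coefficient = 1
x_1 = 1.2500, f(x_1) = 4.362929, coefficient = 2
x_2 = 1.5000, f(x_2) = 6.722534, coefficient = 2
x_3 = 1.7500, f(x_3) = 10.070555, coefficient = 2
x_4 = 2.0000, f(x_4) = 14.778112, coefficient = 2
x_5 = 2.2500, f(x_5) = 21.347406, coefficient = 2
x_6 = 2.5000, f(x_6) = 30.456235, coefficient = 1

I ≈ (0.250000/2) × 147.737586 = 18.467198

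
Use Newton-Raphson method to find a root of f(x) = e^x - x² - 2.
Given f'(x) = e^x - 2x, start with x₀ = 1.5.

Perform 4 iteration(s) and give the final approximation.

f(x) = e^x - x² - 2
f'(x) = e^x - 2x
x₀ = 1.5

Newton-Raphson formula: x_{n+1} = x_n - f(x_n)/f'(x_n)

Iteration 1:
  f(1.500000) = 0.231689
  f'(1.500000) = 1.481689
  x_1 = 1.500000 - 0.231689/1.481689 = 1.343632
Iteration 2:
  f(1.343632) = 0.027592
  f'(1.343632) = 1.145675
  x_2 = 1.343632 - 0.027592/1.145675 = 1.319548
Iteration 3:
  f(1.319548) = 0.000523
  f'(1.319548) = 1.102634
  x_3 = 1.319548 - 0.000523/1.102634 = 1.319074
Iteration 4:
  f(1.319074) = 0.000000
  f'(1.319074) = 1.101808
  x_4 = 1.319074 - 0.000000/1.101808 = 1.319074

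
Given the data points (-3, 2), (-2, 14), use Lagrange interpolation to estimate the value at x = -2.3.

Lagrange interpolation formula:
P(x) = Σ yᵢ × Lᵢ(x)
where Lᵢ(x) = Π_{j≠i} (x - xⱼ)/(xᵢ - xⱼ)

L_0(-2.3) = (-2.3 - (-2))/(-3 - (-2)) = 0.300000
L_1(-2.3) = (-2.3 - (-3))/(-2 - (-3)) = 0.700000

P(-2.3) = 2×L_0(-2.3) + 14×L_1(-2.3)
P(-2.3) = 10.400000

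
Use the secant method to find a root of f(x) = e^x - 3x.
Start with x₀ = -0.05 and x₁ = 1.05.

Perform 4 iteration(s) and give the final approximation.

f(x) = e^x - 3x
x₀ = -0.05, x₁ = 1.05

Secant formula: x_{n+1} = x_n - f(x_n)(x_n - x_{n-1})/(f(x_n) - f(x_{n-1}))

Iteration 1:
  f(-0.050000) = 1.101229
  f(1.050000) = -0.292349
  x_2 = 1.050000 - (-0.292349)×(1.050000 - (-0.050000))/(-0.292349 - 1.101229)
       = 0.819239
Iteration 2:
  f(1.050000) = -0.292349
  f(0.819239) = -0.188944
  x_3 = 0.819239 - (-0.188944)×(0.819239 - 1.050000)/(-0.188944 - (-0.292349))
       = 0.397585
Iteration 3:
  f(0.819239) = -0.188944
  f(0.397585) = 0.295472
  x_4 = 0.397585 - 0.295472×(0.397585 - 0.819239)/(0.295472 - (-0.188944))
       = 0.654775
Iteration 4:
  f(0.397585) = 0.295472
  f(0.654775) = -0.039615
  x_5 = 0.654775 - (-0.039615)×(0.654775 - 0.397585)/(-0.039615 - 0.295472)
       = 0.624369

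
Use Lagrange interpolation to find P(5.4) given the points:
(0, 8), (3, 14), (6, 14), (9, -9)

Lagrange interpolation formula:
P(x) = Σ yᵢ × Lᵢ(x)
where Lᵢ(x) = Π_{j≠i} (x - xⱼ)/(xᵢ - xⱼ)

L_0(5.4) = (5.4 - 3)/(0 - 3) × (5.4 - 6)/(0 - 6) × (5.4 - 9)/(0 - 9) = -0.032000
L_1(5.4) = (5.4 - 0)/(3 - 0) × (5.4 - 6)/(3 - 6) × (5.4 - 9)/(3 - 9) = 0.216000
L_2(5.4) = (5.4 - 0)/(6 - 0) × (5.4 - 3)/(6 - 3) × (5.4 - 9)/(6 - 9) = 0.864000
L_3(5.4) = (5.4 - 0)/(9 - 0) × (5.4 - 3)/(9 - 3) × (5.4 - 6)/(9 - 6) = -0.048000

P(5.4) = 8×L_0(5.4) + 14×L_1(5.4) + 14×L_2(5.4) + (-9)×L_3(5.4)
P(5.4) = 15.296000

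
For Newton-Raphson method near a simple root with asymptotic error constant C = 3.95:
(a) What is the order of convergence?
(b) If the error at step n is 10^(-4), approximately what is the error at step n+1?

(a) Newton-Raphson has quadratic (order 2) convergence near simple roots.
    This means |e_{n+1}| ≈ C|e_n|².

(b) With |e_n| = 10^(-4) and C = 3.95:
    |e_{n+1}| ≈ 3.95 × (10^(-4))² = 3.95 × 10^(-8)

(a) 2 (quadratic); (b) |e_{n+1}| ≈ 3.950e-08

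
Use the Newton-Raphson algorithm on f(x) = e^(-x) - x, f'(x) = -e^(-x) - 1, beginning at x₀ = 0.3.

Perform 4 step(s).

f(x) = e^(-x) - x
f'(x) = -e^(-x) - 1
x₀ = 0.3

Newton-Raphson formula: x_{n+1} = x_n - f(x_n)/f'(x_n)

Iteration 1:
  f(0.300000) = 0.440818
  f'(0.300000) = -1.740818
  x_1 = 0.300000 - 0.440818/(-1.740818) = 0.553225
Iteration 2:
  f(0.553225) = 0.021868
  f'(0.553225) = -1.575092
  x_2 = 0.553225 - 0.021868/(-1.575092) = 0.567108
Iteration 3:
  f(0.567108) = 0.000055
  f'(0.567108) = -1.567163
  x_3 = 0.567108 - 0.000055/(-1.567163) = 0.567143
Iteration 4:
  f(0.567143) = 0.000000
  f'(0.567143) = -1.567143
  x_4 = 0.567143 - 0.000000/(-1.567143) = 0.567143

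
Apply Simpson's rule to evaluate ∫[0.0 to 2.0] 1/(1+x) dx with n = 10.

f(x) = 1/(1+x)
a = 0.0, b = 2.0, n = 10
h = (b - a)/n = 0.200000

Simpson's rule: (h/3)[f(x₀) + 4f(x₁) + 2f(x₂) + ... + f(xₙ)]

x_0 = 0.0000, f(x_0) = 1.000000, coefficient = 1
x_1 = 0.2000, f(x_1) = 0.833333, coefficient = 4
x_2 = 0.4000, f(x_2) = 0.714286, coefficient = 2
x_3 = 0.6000, f(x_3) = 0.625000, coefficient = 4
x_4 = 0.8000, f(x_4) = 0.555556, coefficient = 2
x_5 = 1.0000, f(x_5) = 0.500000, coefficient = 4
x_6 = 1.2000, f(x_6) = 0.454545, coefficient = 2
x_7 = 1.4000, f(x_7) = 0.416667, coefficient = 4
x_8 = 1.6000, f(x_8) = 0.384615, coefficient = 2
x_9 = 1.8000, f(x_9) = 0.357143, coefficient = 4
x_10 = 2.0000, f(x_10) = 0.333333, coefficient = 1

I ≈ (0.200000/3) × 16.479909 = 1.098661
Exact value: 1.098612
Error: 0.000048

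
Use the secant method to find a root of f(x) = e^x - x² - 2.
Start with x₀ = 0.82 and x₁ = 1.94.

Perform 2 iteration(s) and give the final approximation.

f(x) = e^x - x² - 2
x₀ = 0.82, x₁ = 1.94

Secant formula: x_{n+1} = x_n - f(x_n)(x_n - x_{n-1})/(f(x_n) - f(x_{n-1}))

Iteration 1:
  f(0.820000) = -0.401900
  f(1.940000) = 1.195151
  x_2 = 1.940000 - 1.195151×(1.940000 - 0.820000)/(1.195151 - (-0.401900))
       = 1.101850
Iteration 2:
  f(1.940000) = 1.195151
  f(1.101850) = -0.204345
  x_3 = 1.101850 - (-0.204345)×(1.101850 - 1.940000)/(-0.204345 - 1.195151)
       = 1.224231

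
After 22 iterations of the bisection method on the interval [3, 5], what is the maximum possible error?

Bisection error bound: |error| ≤ (b-a)/2^n
|error| ≤ (5 - 3)/2^22 = 2/2^22
|error| ≤ 0.0000004768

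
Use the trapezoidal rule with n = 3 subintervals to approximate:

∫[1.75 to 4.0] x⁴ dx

f(x) = x⁴
a = 1.75, b = 4.0, n = 3
h = (b - a)/n = 0.750000

Trapezoidal rule: (h/2)[f(x₀) + 2f(x₁) + 2f(x₂) + ... + f(xₙ)]

x_0 = 1.7500, f(x_0) = 9.378906, coefficient = 1
x_1 = 2.5000, f(x_1) = 39.062500, coefficient = 2
x_2 = 3.2500, f(x_2) = 111.566406, coefficient = 2
x_3 = 4.0000, f(x_3) = 256.000000, coefficient = 1

I ≈ (0.750000/2) × 566.636719 = 212.488770
Exact value: 201.517383
Error: 10.971387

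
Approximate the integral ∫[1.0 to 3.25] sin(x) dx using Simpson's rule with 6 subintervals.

f(x) = sin(x)
a = 1.0, b = 3.25, n = 6
h = (b - a)/n = 0.375000

Simpson's rule: (h/3)[f(x₀) + 4f(x₁) + 2f(x₂) + ... + f(xₙ)]

x_0 = 1.0000, f(x_0) = 0.841471, coefficient = 1
x_1 = 1.3750, f(x_1) = 0.980893, coefficient = 4
x_2 = 1.7500, f(x_2) = 0.983986, coefficient = 2
x_3 = 2.1250, f(x_3) = 0.850320, coefficient = 4
x_4 = 2.5000, f(x_4) = 0.598472, coefficient = 2
x_5 = 2.8750, f(x_5) = 0.263446, coefficient = 4
x_6 = 3.2500, f(x_6) = -0.108195, coefficient = 1

I ≈ (0.375000/3) × 12.276827 = 1.534603
Exact value: 1.534432
Error: 0.000171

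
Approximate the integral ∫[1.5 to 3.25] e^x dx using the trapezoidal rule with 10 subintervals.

f(x) = e^x
a = 1.5, b = 3.25, n = 10
h = (b - a)/n = 0.175000

Trapezoidal rule: (h/2)[f(x₀) + 2f(x₁) + 2f(x₂) + ... + f(xₙ)]

x_0 = 1.5000, f(x_0) = 4.481689, coefficient = 1
x_1 = 1.6750, f(x_1) = 5.338795, coefficient = 2
x_2 = 1.8500, f(x_2) = 6.359820, coefficient = 2
x_3 = 2.0250, f(x_3) = 7.576111, coefficient = 2
x_4 = 2.2000, f(x_4) = 9.025013, coefficient = 2
x_5 = 2.3750, f(x_5) = 10.751013, coefficient = 2
x_6 = 2.5500, f(x_6) = 12.807104, coefficient = 2
x_7 = 2.7250, f(x_7) = 15.256414, coefficient = 2
x_8 = 2.9000, f(x_8) = 18.174145, coefficient = 2
x_9 = 3.0750, f(x_9) = 21.649882, coefficient = 2
x_10 = 3.2500, f(x_10) = 25.790340, coefficient = 1

I ≈ (0.175000/2) × 244.148624 = 21.363005
Exact value: 21.308651
Error: 0.054354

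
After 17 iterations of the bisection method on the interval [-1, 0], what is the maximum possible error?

Bisection error bound: |error| ≤ (b-a)/2^n
|error| ≤ (0 - (-1))/2^17 = 1/2^17
|error| ≤ 0.0000076294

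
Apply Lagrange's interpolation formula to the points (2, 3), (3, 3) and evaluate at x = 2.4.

Lagrange interpolation formula:
P(x) = Σ yᵢ × Lᵢ(x)
where Lᵢ(x) = Π_{j≠i} (x - xⱼ)/(xᵢ - xⱼ)

L_0(2.4) = (2.4 - 3)/(2 - 3) = 0.600000
L_1(2.4) = (2.4 - 2)/(3 - 2) = 0.400000

P(2.4) = 3×L_0(2.4) + 3×L_1(2.4)
P(2.4) = 3.000000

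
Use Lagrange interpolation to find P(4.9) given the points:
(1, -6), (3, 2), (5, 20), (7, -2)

Lagrange interpolation formula:
P(x) = Σ yᵢ × Lᵢ(x)
where Lᵢ(x) = Π_{j≠i} (x - xⱼ)/(xᵢ - xⱼ)

L_0(4.9) = (4.9 - 3)/(1 - 3) × (4.9 - 5)/(1 - 5) × (4.9 - 7)/(1 - 7) = -0.008312
L_1(4.9) = (4.9 - 1)/(3 - 1) × (4.9 - 5)/(3 - 5) × (4.9 - 7)/(3 - 7) = 0.051187
L_2(4.9) = (4.9 - 1)/(5 - 1) × (4.9 - 3)/(5 - 3) × (4.9 - 7)/(5 - 7) = 0.972563
L_3(4.9) = (4.9 - 1)/(7 - 1) × (4.9 - 3)/(7 - 3) × (4.9 - 5)/(7 - 5) = -0.015437

P(4.9) = (-6)×L_0(4.9) + 2×L_1(4.9) + 20×L_2(4.9) + (-2)×L_3(4.9)
P(4.9) = 19.634375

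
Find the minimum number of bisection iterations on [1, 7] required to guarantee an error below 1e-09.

We need (b-a)/2^n ≤ 1e-09
(7 - 1)/2^n ≤ 1e-09
6/2^n ≤ 1e-09
2^n ≥ 6000000000
n ≥ log₂(6000000000) = 32.48
n ≥ 33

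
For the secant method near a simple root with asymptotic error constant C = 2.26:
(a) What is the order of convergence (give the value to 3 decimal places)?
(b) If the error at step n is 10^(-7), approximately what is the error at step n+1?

(a) Secant method has superlinear convergence with order φ = (1+√5)/2 ≈ 1.618.
    This means |e_{n+1}| ≈ C|e_n|^1.618.

(b) With |e_n| = 10^(-7) and C = 2.26:
    |e_{n+1}| ≈ 2.26 × (10^(-7))^1.618 = 2.26 × 10^(-11.33)

(a) ≈ 1.618 (golden ratio); (b) |e_{n+1}| ≈ 1.066e-11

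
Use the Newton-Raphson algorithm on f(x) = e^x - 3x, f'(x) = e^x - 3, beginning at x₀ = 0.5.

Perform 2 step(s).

f(x) = e^x - 3x
f'(x) = e^x - 3
x₀ = 0.5

Newton-Raphson formula: x_{n+1} = x_n - f(x_n)/f'(x_n)

Iteration 1:
  f(0.500000) = 0.148721
  f'(0.500000) = -1.351279
  x_1 = 0.500000 - 0.148721/(-1.351279) = 0.610060
Iteration 2:
  f(0.610060) = 0.010362
  f'(0.610060) = -1.159459
  x_2 = 0.610060 - 0.010362/(-1.159459) = 0.618997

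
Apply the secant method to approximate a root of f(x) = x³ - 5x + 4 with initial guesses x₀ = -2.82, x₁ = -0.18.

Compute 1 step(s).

f(x) = x³ - 5x + 4
x₀ = -2.82, x₁ = -0.18

Secant formula: x_{n+1} = x_n - f(x_n)(x_n - x_{n-1})/(f(x_n) - f(x_{n-1}))

Iteration 1:
  f(-2.820000) = -4.325768
  f(-0.180000) = 4.894168
  x_2 = -0.180000 - 4.894168×(-0.180000 - (-2.820000))/(4.894168 - (-4.325768))
       = -1.581377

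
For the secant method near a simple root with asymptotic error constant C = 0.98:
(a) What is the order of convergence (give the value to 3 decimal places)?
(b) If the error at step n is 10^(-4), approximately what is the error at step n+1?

(a) Secant method has superlinear convergence with order φ = (1+√5)/2 ≈ 1.618.
    This means |e_{n+1}| ≈ C|e_n|^1.618.

(b) With |e_n| = 10^(-4) and C = 0.98:
    |e_{n+1}| ≈ 0.98 × (10^(-4))^1.618 = 0.98 × 10^(-6.47)

(a) ≈ 1.618 (golden ratio); (b) |e_{n+1}| ≈ 3.304e-07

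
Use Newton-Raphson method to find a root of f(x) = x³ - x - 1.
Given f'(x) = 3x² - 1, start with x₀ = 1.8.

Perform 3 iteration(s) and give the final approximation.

f(x) = x³ - x - 1
f'(x) = 3x² - 1
x₀ = 1.8

Newton-Raphson formula: x_{n+1} = x_n - f(x_n)/f'(x_n)

Iteration 1:
  f(1.800000) = 3.032000
  f'(1.800000) = 8.720000
  x_1 = 1.800000 - 3.032000/8.720000 = 1.452294
Iteration 2:
  f(1.452294) = 0.610821
  f'(1.452294) = 5.327470
  x_2 = 1.452294 - 0.610821/5.327470 = 1.337639
Iteration 3:
  f(1.337639) = 0.055767
  f'(1.337639) = 4.367831
  x_3 = 1.337639 - 0.055767/4.367831 = 1.324871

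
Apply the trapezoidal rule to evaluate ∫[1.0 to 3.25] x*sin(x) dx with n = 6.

f(x) = x*sin(x)
a = 1.0, b = 3.25, n = 6
h = (b - a)/n = 0.375000

Trapezoidal rule: (h/2)[f(x₀) + 2f(x₁) + 2f(x₂) + ... + f(xₙ)]

x_0 = 1.0000, f(x_0) = 0.841471, coefficient = 1
x_1 = 1.3750, f(x_1) = 1.348728, coefficient = 2
x_2 = 1.7500, f(x_2) = 1.721975, coefficient = 2
x_3 = 2.1250, f(x_3) = 1.806930, coefficient = 2
x_4 = 2.5000, f(x_4) = 1.496180, coefficient = 2
x_5 = 2.8750, f(x_5) = 0.757407, coefficient = 2
x_6 = 3.2500, f(x_6) = -0.351634, coefficient = 1

I ≈ (0.375000/2) × 14.752278 = 2.766052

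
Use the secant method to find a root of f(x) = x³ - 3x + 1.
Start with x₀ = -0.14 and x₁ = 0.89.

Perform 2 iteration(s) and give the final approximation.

f(x) = x³ - 3x + 1
x₀ = -0.14, x₁ = 0.89

Secant formula: x_{n+1} = x_n - f(x_n)(x_n - x_{n-1})/(f(x_n) - f(x_{n-1}))

Iteration 1:
  f(-0.140000) = 1.417256
  f(0.890000) = -0.965031
  x_2 = 0.890000 - (-0.965031)×(0.890000 - (-0.140000))/(-0.965031 - 1.417256)
       = 0.472761
Iteration 2:
  f(0.890000) = -0.965031
  f(0.472761) = -0.312621
  x_3 = 0.472761 - (-0.312621)×(0.472761 - 0.890000)/(-0.312621 - (-0.965031))
       = 0.272830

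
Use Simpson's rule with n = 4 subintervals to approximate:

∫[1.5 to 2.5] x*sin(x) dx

f(x) = x*sin(x)
a = 1.5, b = 2.5, n = 4
h = (b - a)/n = 0.250000

Simpson's rule: (h/3)[f(x₀) + 4f(x₁) + 2f(x₂) + ... + f(xₙ)]

x_0 = 1.5000, f(x_0) = 1.496242, coefficient = 1
x_1 = 1.7500, f(x_1) = 1.721975, coefficient = 4
x_2 = 2.0000, f(x_2) = 1.818595, coefficient = 2
x_3 = 2.2500, f(x_3) = 1.750665, coefficient = 4
x_4 = 2.5000, f(x_4) = 1.496180, coefficient = 1

I ≈ (0.250000/3) × 20.520173 = 1.710014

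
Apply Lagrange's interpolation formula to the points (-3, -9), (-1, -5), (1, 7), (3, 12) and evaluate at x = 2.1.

Lagrange interpolation formula:
P(x) = Σ yᵢ × Lᵢ(x)
where Lᵢ(x) = Π_{j≠i} (x - xⱼ)/(xᵢ - xⱼ)

L_0(2.1) = (2.1 - (-1))/(-3 - (-1)) × (2.1 - 1)/(-3 - 1) × (2.1 - 3)/(-3 - 3) = 0.063938
L_1(2.1) = (2.1 - (-3))/(-1 - (-3)) × (2.1 - 1)/(-1 - 1) × (2.1 - 3)/(-1 - 3) = -0.315562
L_2(2.1) = (2.1 - (-3))/(1 - (-3)) × (2.1 - (-1))/(1 - (-1)) × (2.1 - 3)/(1 - 3) = 0.889312
L_3(2.1) = (2.1 - (-3))/(3 - (-3)) × (2.1 - (-1))/(3 - (-1)) × (2.1 - 1)/(3 - 1) = 0.362312

P(2.1) = (-9)×L_0(2.1) + (-5)×L_1(2.1) + 7×L_2(2.1) + 12×L_3(2.1)
P(2.1) = 11.575312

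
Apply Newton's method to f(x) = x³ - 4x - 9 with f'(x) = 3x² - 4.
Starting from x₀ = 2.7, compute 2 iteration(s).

f(x) = x³ - 4x - 9
f'(x) = 3x² - 4
x₀ = 2.7

Newton-Raphson formula: x_{n+1} = x_n - f(x_n)/f'(x_n)

Iteration 1:
  f(2.700000) = -0.117000
  f'(2.700000) = 17.870000
  x_1 = 2.700000 - (-0.117000)/17.870000 = 2.706547
Iteration 2:
  f(2.706547) = 0.000348
  f'(2.706547) = 17.976195
  x_2 = 2.706547 - 0.000348/17.976195 = 2.706528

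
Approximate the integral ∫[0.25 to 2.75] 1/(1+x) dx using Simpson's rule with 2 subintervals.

f(x) = 1/(1+x)
a = 0.25, b = 2.75, n = 2
h = (b - a)/n = 1.250000

Simpson's rule: (h/3)[f(x₀) + 4f(x₁) + 2f(x₂) + ... + f(xₙ)]

x_0 = 0.2500, f(x_0) = 0.800000, coefficient = 1
x_1 = 1.5000, f(x_1) = 0.400000, coefficient = 4
x_2 = 2.7500, f(x_2) = 0.266667, coefficient = 1

I ≈ (1.250000/3) × 2.666667 = 1.111111
Exact value: 1.098612
Error: 0.012499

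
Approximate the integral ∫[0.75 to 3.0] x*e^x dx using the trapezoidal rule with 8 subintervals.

f(x) = x*e^x
a = 0.75, b = 3.0, n = 8
h = (b - a)/n = 0.281250

Trapezoidal rule: (h/2)[f(x₀) + 2f(x₁) + 2f(x₂) + ... + f(xₙ)]

x_0 = 0.7500, f(x_0) = 1.587750, coefficient = 1
x_1 = 1.0312, f(x_1) = 2.892212, coefficient = 2
x_2 = 1.3125, f(x_2) = 4.876529, coefficient = 2
x_3 = 1.5938, f(x_3) = 7.844712, coefficient = 2
x_4 = 1.8750, f(x_4) = 12.226536, coefficient = 2
x_5 = 2.1562, f(x_5) = 18.627158, coefficient = 2
x_6 = 2.4375, f(x_6) = 27.895710, coefficient = 2
x_7 = 2.7188, f(x_7) = 41.219944, coefficient = 2
x_8 = 3.0000, f(x_8) = 60.256611, coefficient = 1

I ≈ (0.281250/2) × 293.009964 = 41.204526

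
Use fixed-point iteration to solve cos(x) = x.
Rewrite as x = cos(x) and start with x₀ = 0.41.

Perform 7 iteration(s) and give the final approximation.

Equation: cos(x) = x
Fixed-point form: x = cos(x)
x₀ = 0.41

x_1 = g(0.410000) = 0.917121
x_2 = g(0.917121) = 0.608108
x_3 = g(0.608108) = 0.820730
x_4 = g(0.820730) = 0.681687
x_5 = g(0.681687) = 0.776511
x_6 = g(0.776511) = 0.713363
x_7 = g(0.713363) = 0.756165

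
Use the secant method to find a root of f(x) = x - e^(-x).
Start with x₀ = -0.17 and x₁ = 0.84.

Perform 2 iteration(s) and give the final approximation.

f(x) = x - e^(-x)
x₀ = -0.17, x₁ = 0.84

Secant formula: x_{n+1} = x_n - f(x_n)(x_n - x_{n-1})/(f(x_n) - f(x_{n-1}))

Iteration 1:
  f(-0.170000) = -1.355305
  f(0.840000) = 0.408289
  x_2 = 0.840000 - 0.408289×(0.840000 - (-0.170000))/(0.408289 - (-1.355305))
       = 0.606175
Iteration 2:
  f(0.840000) = 0.408289
  f(0.606175) = 0.060742
  x_3 = 0.606175 - 0.060742×(0.606175 - 0.840000)/(0.060742 - 0.408289)
       = 0.565309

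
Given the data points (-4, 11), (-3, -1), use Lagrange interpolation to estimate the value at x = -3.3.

Lagrange interpolation formula:
P(x) = Σ yᵢ × Lᵢ(x)
where Lᵢ(x) = Π_{j≠i} (x - xⱼ)/(xᵢ - xⱼ)

L_0(-3.3) = (-3.3 - (-3))/(-4 - (-3)) = 0.300000
L_1(-3.3) = (-3.3 - (-4))/(-3 - (-4)) = 0.700000

P(-3.3) = 11×L_0(-3.3) + (-1)×L_1(-3.3)
P(-3.3) = 2.600000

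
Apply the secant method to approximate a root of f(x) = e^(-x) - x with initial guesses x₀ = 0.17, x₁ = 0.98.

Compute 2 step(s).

f(x) = e^(-x) - x
x₀ = 0.17, x₁ = 0.98

Secant formula: x_{n+1} = x_n - f(x_n)(x_n - x_{n-1})/(f(x_n) - f(x_{n-1}))

Iteration 1:
  f(0.170000) = 0.673665
  f(0.980000) = -0.604689
  x_2 = 0.980000 - (-0.604689)×(0.980000 - 0.170000)/(-0.604689 - 0.673665)
       = 0.596853
Iteration 2:
  f(0.980000) = -0.604689
  f(0.596853) = -0.046311
  x_3 = 0.596853 - (-0.046311)×(0.596853 - 0.980000)/(-0.046311 - (-0.604689))
       = 0.565075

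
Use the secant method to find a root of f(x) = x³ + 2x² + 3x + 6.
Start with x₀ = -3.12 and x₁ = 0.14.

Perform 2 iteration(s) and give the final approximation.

f(x) = x³ + 2x² + 3x + 6
x₀ = -3.12, x₁ = 0.14

Secant formula: x_{n+1} = x_n - f(x_n)(x_n - x_{n-1})/(f(x_n) - f(x_{n-1}))

Iteration 1:
  f(-3.120000) = -14.262528
  f(0.140000) = 6.461944
  x_2 = 0.140000 - 6.461944×(0.140000 - (-3.120000))/(6.461944 - (-14.262528))
       = -0.876476
Iteration 2:
  f(0.140000) = 6.461944
  f(-0.876476) = 4.233674
  x_3 = -0.876476 - 4.233674×(-0.876476 - 0.140000)/(4.233674 - 6.461944)
       = -2.807764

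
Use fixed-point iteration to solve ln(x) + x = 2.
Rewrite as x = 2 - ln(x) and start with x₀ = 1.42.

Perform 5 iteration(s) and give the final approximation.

Equation: ln(x) + x = 2
Fixed-point form: x = 2 - ln(x)
x₀ = 1.42

x_1 = g(1.420000) = 1.649343
x_2 = g(1.649343) = 1.499623
x_3 = g(1.499623) = 1.594786
x_4 = g(1.594786) = 1.533260
x_5 = g(1.533260) = 1.572604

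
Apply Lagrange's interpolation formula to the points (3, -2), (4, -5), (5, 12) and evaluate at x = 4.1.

Lagrange interpolation formula:
P(x) = Σ yᵢ × Lᵢ(x)
where Lᵢ(x) = Π_{j≠i} (x - xⱼ)/(xᵢ - xⱼ)

L_0(4.1) = (4.1 - 4)/(3 - 4) × (4.1 - 5)/(3 - 5) = -0.045000
L_1(4.1) = (4.1 - 3)/(4 - 3) × (4.1 - 5)/(4 - 5) = 0.990000
L_2(4.1) = (4.1 - 3)/(5 - 3) × (4.1 - 4)/(5 - 4) = 0.055000

P(4.1) = (-2)×L_0(4.1) + (-5)×L_1(4.1) + 12×L_2(4.1)
P(4.1) = -4.200000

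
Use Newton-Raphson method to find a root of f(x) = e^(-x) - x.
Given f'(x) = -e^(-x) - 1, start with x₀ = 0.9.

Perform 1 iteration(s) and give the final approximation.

f(x) = e^(-x) - x
f'(x) = -e^(-x) - 1
x₀ = 0.9

Newton-Raphson formula: x_{n+1} = x_n - f(x_n)/f'(x_n)

Iteration 1:
  f(0.900000) = -0.493430
  f'(0.900000) = -1.406570
  x_1 = 0.900000 - (-0.493430)/(-1.406570) = 0.549196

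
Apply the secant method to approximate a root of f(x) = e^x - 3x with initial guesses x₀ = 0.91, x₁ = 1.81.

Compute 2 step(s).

f(x) = e^x - 3x
x₀ = 0.91, x₁ = 1.81

Secant formula: x_{n+1} = x_n - f(x_n)(x_n - x_{n-1})/(f(x_n) - f(x_{n-1}))

Iteration 1:
  f(0.910000) = -0.245677
  f(1.810000) = 0.680447
  x_2 = 1.810000 - 0.680447×(1.810000 - 0.910000)/(0.680447 - (-0.245677))
       = 1.148747
Iteration 2:
  f(1.810000) = 0.680447
  f(1.148747) = -0.292003
  x_3 = 1.148747 - (-0.292003)×(1.148747 - 1.810000)/(-0.292003 - 0.680447)
       = 1.347305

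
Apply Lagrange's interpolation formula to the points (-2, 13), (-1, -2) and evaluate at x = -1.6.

Lagrange interpolation formula:
P(x) = Σ yᵢ × Lᵢ(x)
where Lᵢ(x) = Π_{j≠i} (x - xⱼ)/(xᵢ - xⱼ)

L_0(-1.6) = (-1.6 - (-1))/(-2 - (-1)) = 0.600000
L_1(-1.6) = (-1.6 - (-2))/(-1 - (-2)) = 0.400000

P(-1.6) = 13×L_0(-1.6) + (-2)×L_1(-1.6)
P(-1.6) = 7.000000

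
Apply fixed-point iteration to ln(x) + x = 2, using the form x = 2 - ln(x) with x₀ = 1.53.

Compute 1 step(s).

Equation: ln(x) + x = 2
Fixed-point form: x = 2 - ln(x)
x₀ = 1.53

x_1 = g(1.530000) = 1.574732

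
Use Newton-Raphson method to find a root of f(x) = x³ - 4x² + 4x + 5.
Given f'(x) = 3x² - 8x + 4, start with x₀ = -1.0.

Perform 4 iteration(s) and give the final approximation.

f(x) = x³ - 4x² + 4x + 5
f'(x) = 3x² - 8x + 4
x₀ = -1.0

Newton-Raphson formula: x_{n+1} = x_n - f(x_n)/f'(x_n)

Iteration 1:
  f(-1.000000) = -4.000000
  f'(-1.000000) = 15.000000
  x_1 = -1.000000 - (-4.000000)/15.000000 = -0.733333
Iteration 2:
  f(-0.733333) = -0.478815
  f'(-0.733333) = 11.480000
  x_2 = -0.733333 - (-0.478815)/11.480000 = -0.691625
Iteration 3:
  f(-0.691625) = -0.010713
  f'(-0.691625) = 10.968032
  x_3 = -0.691625 - (-0.010713)/10.968032 = -0.690648
Iteration 4:
  f(-0.690648) = -0.000006
  f'(-0.690648) = 10.956168
  x_4 = -0.690648 - (-0.000006)/10.956168 = -0.690647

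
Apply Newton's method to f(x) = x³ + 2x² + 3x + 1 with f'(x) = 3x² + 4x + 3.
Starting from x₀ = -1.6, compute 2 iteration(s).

f(x) = x³ + 2x² + 3x + 1
f'(x) = 3x² + 4x + 3
x₀ = -1.6

Newton-Raphson formula: x_{n+1} = x_n - f(x_n)/f'(x_n)

Iteration 1:
  f(-1.600000) = -2.776000
  f'(-1.600000) = 4.280000
  x_1 = -1.600000 - (-2.776000)/4.280000 = -0.951402
Iteration 2:
  f(-0.951402) = -0.905051
  f'(-0.951402) = 1.909889
  x_2 = -0.951402 - (-0.905051)/1.909889 = -0.477526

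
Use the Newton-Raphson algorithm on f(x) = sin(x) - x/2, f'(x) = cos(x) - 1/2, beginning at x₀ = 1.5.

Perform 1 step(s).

f(x) = sin(x) - x/2
f'(x) = cos(x) - 1/2
x₀ = 1.5

Newton-Raphson formula: x_{n+1} = x_n - f(x_n)/f'(x_n)

Iteration 1:
  f(1.500000) = 0.247495
  f'(1.500000) = -0.429263
  x_1 = 1.500000 - 0.247495/(-0.429263) = 2.076558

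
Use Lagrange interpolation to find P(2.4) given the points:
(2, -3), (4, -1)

Lagrange interpolation formula:
P(x) = Σ yᵢ × Lᵢ(x)
where Lᵢ(x) = Π_{j≠i} (x - xⱼ)/(xᵢ - xⱼ)

L_0(2.4) = (2.4 - 4)/(2 - 4) = 0.800000
L_1(2.4) = (2.4 - 2)/(4 - 2) = 0.200000

P(2.4) = (-3)×L_0(2.4) + (-1)×L_1(2.4)
P(2.4) = -2.600000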